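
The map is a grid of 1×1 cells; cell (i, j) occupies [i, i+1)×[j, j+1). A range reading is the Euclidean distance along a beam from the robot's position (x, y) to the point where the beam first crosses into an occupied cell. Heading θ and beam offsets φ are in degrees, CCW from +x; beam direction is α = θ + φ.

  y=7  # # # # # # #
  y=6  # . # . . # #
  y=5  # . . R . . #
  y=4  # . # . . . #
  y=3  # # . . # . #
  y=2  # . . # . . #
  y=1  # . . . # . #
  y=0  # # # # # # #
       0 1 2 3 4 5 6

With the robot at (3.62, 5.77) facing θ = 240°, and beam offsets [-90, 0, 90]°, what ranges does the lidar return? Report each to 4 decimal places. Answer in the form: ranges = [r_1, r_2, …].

beam 1: φ=-90°, α=150°
  cosα=-0.8660 sinα=0.5000 | (3,5) | tMaxX 0.7159 tMaxY 0.4600 | tΔX 1.1547 tΔY 2.0000
    t=0.4600 [y] (3,6)
    t=0.7159 [x] (2,6) — stop
  → r_1 = 0.7159
beam 2: φ=0°, α=240°
  cosα=-0.5000 sinα=-0.8660 | (3,5) | tMaxX 1.2400 tMaxY 0.8891 | tΔX 2.0000 tΔY 1.1547
    t=0.8891 [y] (3,4)
    t=1.2400 [x] (2,4) — stop
  → r_2 = 1.2400
beam 3: φ=90°, α=330°
  cosα=0.8660 sinα=-0.5000 | (3,5) | tMaxX 0.4388 tMaxY 1.5400 | tΔX 1.1547 tΔY 2.0000
    t=0.4388 [x] (4,5)
    t=1.5400 [y] (4,4)
    t=1.5935 [x] (5,4)
    t=2.7482 [x] (6,4) — stop
  → r_3 = 2.7482

ranges = [0.7159, 1.2400, 2.7482]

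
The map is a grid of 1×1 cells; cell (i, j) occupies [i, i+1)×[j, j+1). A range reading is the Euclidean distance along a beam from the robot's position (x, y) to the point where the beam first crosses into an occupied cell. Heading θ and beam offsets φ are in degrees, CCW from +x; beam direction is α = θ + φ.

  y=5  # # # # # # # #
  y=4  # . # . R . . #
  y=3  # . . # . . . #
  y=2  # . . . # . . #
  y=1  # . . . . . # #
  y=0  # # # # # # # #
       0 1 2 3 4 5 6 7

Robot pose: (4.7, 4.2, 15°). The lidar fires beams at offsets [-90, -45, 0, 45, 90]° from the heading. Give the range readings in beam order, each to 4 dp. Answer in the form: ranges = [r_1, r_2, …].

beam 1: φ=-90°, α=285°
  direction (0.2588, -0.9659); cell (4,4); t to first gridline: x 1.1591, y 0.2071 (then +3.8637 / +1.0353)
    (4,3) via y @ 0.2071
    (5,3) via x @ 1.1591
    (5,2) via y @ 1.2423
    (5,1) via y @ 2.2776
    (5,0) via y @ 3.3129  # hit
  → r_1 = 3.3129
beam 2: φ=-45°, α=330°
  direction (0.8660, -0.5000); cell (4,4); t to first gridline: x 0.3464, y 0.4000 (then +1.1547 / +2.0000)
    (5,4) via x @ 0.3464
    (5,3) via y @ 0.4000
    (6,3) via x @ 1.5011
    (6,2) via y @ 2.4000
    (7,2) via x @ 2.6558  # hit
  → r_2 = 2.6558
beam 3: φ=0°, α=15°
  direction (0.9659, 0.2588); cell (4,4); t to first gridline: x 0.3106, y 3.0910 (then +1.0353 / +3.8637)
    (5,4) via x @ 0.3106
    (6,4) via x @ 1.3459
    (7,4) via x @ 2.3811  # hit
  → r_3 = 2.3811
beam 4: φ=45°, α=60°
  direction (0.5000, 0.8660); cell (4,4); t to first gridline: x 0.6000, y 0.9238 (then +2.0000 / +1.1547)
    (5,4) via x @ 0.6000
    (5,5) via y @ 0.9238  # hit
  → r_4 = 0.9238
beam 5: φ=90°, α=105°
  direction (-0.2588, 0.9659); cell (4,4); t to first gridline: x 2.7046, y 0.8282 (then +3.8637 / +1.0353)
    (4,5) via y @ 0.8282  # hit
  → r_5 = 0.8282

ranges = [3.3129, 2.6558, 2.3811, 0.9238, 0.8282]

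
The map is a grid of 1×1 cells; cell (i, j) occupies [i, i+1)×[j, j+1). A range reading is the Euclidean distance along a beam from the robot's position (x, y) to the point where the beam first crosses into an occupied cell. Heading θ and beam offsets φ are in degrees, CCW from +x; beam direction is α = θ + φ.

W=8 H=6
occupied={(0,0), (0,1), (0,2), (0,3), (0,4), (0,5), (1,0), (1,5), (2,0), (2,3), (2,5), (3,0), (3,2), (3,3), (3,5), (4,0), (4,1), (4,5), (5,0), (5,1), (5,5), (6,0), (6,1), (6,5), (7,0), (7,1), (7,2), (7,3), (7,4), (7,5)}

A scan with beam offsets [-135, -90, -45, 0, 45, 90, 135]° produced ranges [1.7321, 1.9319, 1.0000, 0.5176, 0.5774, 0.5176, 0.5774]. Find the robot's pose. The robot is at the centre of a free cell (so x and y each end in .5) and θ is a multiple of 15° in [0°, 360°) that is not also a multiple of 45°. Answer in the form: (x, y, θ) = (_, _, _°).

Enumerate (i+0.5, j+0.5, θ) over the 18 free cells and 16 admissible headings. For each, cast all 7 beams and compare to the given ranges.
  (2.5, 2.5, 195°): beam 1 = 0.5774 ≠ 1.7321 ✗
  (5.5, 4.5, 75°): beam 1 = 2.8868 ≠ 1.7321 ✗
  (3.5, 4.5, 195°): beam 1 = 0.5774 ≠ 1.7321 ✗
  …
  (1.5, 1.5, 165°): r_1=1.7321, r_2=1.9319, r_3=1.0000, r_4=0.5176, r_5=0.5774, r_6=0.5176, r_7=0.5774 — all match ✓
No second candidate reproduces the full scan.

(x, y, θ) = (1.5, 1.5, 165°)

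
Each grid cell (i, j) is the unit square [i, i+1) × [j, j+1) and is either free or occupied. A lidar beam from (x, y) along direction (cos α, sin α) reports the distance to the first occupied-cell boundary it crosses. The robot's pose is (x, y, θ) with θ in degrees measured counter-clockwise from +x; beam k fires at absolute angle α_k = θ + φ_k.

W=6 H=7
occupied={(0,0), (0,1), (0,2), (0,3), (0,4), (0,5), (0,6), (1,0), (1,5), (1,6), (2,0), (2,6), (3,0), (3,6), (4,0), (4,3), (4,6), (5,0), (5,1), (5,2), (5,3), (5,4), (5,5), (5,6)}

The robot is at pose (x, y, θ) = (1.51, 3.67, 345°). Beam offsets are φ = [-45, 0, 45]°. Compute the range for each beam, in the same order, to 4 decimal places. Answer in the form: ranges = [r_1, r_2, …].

ranges = [3.0831, 2.5778, 4.0299]

beam 1: φ=-45°, α=300°
  dir = (cos 300°, sin 300°) = (0.5000, -0.8660); from cell (1,3)
  next x-line at t=0.9800, next y-line at t=0.7736; Δt_x=2.0000, Δt_y=1.1547
    y: enter (1,2) at t=0.7736
    x: enter (2,2) at t=0.9800
    y: enter (2,1) at t=1.9283
    x: enter (3,1) at t=2.9800
    y: enter (3,0) at t=3.0831 ← occupied
  → r_1 = 3.0831
beam 2: φ=0°, α=345°
  dir = (cos 345°, sin 345°) = (0.9659, -0.2588); from cell (1,3)
  next x-line at t=0.5073, next y-line at t=2.5887; Δt_x=1.0353, Δt_y=3.8637
    x: enter (2,3) at t=0.5073
    x: enter (3,3) at t=1.5426
    x: enter (4,3) at t=2.5778 ← occupied
  → r_2 = 2.5778
beam 3: φ=45°, α=30°
  dir = (cos 30°, sin 30°) = (0.8660, 0.5000); from cell (1,3)
  next x-line at t=0.5658, next y-line at t=0.6600; Δt_x=1.1547, Δt_y=2.0000
    x: enter (2,3) at t=0.5658
    y: enter (2,4) at t=0.6600
    x: enter (3,4) at t=1.7205
    y: enter (3,5) at t=2.6600
    x: enter (4,5) at t=2.8752
    x: enter (5,5) at t=4.0299 ← occupied
  → r_3 = 4.0299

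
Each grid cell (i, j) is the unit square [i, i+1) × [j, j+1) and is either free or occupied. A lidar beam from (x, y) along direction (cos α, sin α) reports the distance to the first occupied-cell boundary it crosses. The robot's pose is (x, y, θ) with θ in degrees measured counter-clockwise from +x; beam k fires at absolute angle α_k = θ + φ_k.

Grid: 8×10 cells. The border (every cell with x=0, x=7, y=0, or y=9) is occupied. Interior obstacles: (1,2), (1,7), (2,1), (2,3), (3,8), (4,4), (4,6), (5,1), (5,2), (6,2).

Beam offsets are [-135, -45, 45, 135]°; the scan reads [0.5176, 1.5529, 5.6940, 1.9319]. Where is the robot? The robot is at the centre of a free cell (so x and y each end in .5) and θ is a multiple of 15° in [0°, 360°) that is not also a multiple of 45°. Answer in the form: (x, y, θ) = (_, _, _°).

Candidates: 38 free-cell centres × 16 headings = 608 poses. Raycast each; keep the one whose scan matches to 4 dp.
  (5.5, 5.5, 165°): beam 1 = 1.7321 ≠ 0.5176 ✗
  (3.5, 1.5, 330°): beam 2 = 0.5176 ≠ 1.5529 ✗
  (5.5, 6.5, 210°): beam 1 = 2.5882 ≠ 0.5176 ✗
  (3.5, 5.5, 60°): beam 1 = 4.6587 ≠ 0.5176 ✗
  (2.5, 5.5, 75°): beam 1 = 5.0000 ≠ 0.5176 ✗
  …
  (1.5, 4.5, 330°): r_1=0.5176, r_2=1.5529, r_3=5.6940, r_4=1.9319 — all match ✓
No second candidate reproduces the full scan.

(x, y, θ) = (1.5, 4.5, 330°)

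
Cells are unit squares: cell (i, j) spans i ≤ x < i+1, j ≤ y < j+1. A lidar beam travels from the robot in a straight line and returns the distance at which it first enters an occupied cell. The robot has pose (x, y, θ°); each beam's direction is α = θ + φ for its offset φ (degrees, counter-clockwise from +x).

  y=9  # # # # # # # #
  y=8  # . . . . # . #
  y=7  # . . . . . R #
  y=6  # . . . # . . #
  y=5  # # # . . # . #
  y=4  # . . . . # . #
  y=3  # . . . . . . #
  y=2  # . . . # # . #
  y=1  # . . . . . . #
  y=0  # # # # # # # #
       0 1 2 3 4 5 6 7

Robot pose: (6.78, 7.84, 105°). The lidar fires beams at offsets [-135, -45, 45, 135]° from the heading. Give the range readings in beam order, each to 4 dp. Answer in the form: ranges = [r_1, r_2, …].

ranges = [0.2540, 0.4400, 0.9007, 2.1246]

beam 1: φ=-135°, α=330°
  cosα=0.8660 sinα=-0.5000 | (6,7) | tMaxX 0.2540 tMaxY 1.6800 | tΔX 1.1547 tΔY 2.0000
    t=0.2540 [x] (7,7) — stop
  → r_1 = 0.2540
beam 2: φ=-45°, α=60°
  cosα=0.5000 sinα=0.8660 | (6,7) | tMaxX 0.4400 tMaxY 0.1848 | tΔX 2.0000 tΔY 1.1547
    t=0.1848 [y] (6,8)
    t=0.4400 [x] (7,8) — stop
  → r_2 = 0.4400
beam 3: φ=45°, α=150°
  cosα=-0.8660 sinα=0.5000 | (6,7) | tMaxX 0.9007 tMaxY 0.3200 | tΔX 1.1547 tΔY 2.0000
    t=0.3200 [y] (6,8)
    t=0.9007 [x] (5,8) — stop
  → r_3 = 0.9007
beam 4: φ=135°, α=240°
  cosα=-0.5000 sinα=-0.8660 | (6,7) | tMaxX 1.5600 tMaxY 0.9699 | tΔX 2.0000 tΔY 1.1547
    t=0.9699 [y] (6,6)
    t=1.5600 [x] (5,6)
    t=2.1246 [y] (5,5) — stop
  → r_4 = 2.1246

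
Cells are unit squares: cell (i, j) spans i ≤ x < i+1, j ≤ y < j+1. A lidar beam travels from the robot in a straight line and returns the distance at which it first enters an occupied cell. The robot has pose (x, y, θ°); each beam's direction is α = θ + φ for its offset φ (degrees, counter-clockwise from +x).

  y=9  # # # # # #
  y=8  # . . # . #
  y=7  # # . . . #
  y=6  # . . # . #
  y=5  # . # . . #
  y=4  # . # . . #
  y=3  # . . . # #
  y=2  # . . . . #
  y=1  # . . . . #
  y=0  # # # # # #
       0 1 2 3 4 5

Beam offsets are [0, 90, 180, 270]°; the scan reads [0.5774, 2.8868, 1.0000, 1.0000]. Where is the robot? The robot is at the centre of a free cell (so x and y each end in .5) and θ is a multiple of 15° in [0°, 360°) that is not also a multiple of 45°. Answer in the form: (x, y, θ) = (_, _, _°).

(x, y, θ) = (1.5, 3.5, 210°)

Enumerate (i+0.5, j+0.5, θ) over the 26 free cells and 16 admissible headings. For each, cast all 4 beams and compare to the given ranges.
  (1.5, 3.5, 165°): beam 1 = 0.5176 ≠ 0.5774 ✗
  (2.5, 7.5, 345°): beam 1 = 2.5882 ≠ 0.5774 ✗
  (2.5, 3.5, 165°): beam 1 = 1.5529 ≠ 0.5774 ✗
  …
  (1.5, 3.5, 210°): r_1=0.5774, r_2=2.8868, r_3=1.0000, r_4=1.0000 — all match ✓
Unique over the lattice → pose = (1.5, 3.5, 210°).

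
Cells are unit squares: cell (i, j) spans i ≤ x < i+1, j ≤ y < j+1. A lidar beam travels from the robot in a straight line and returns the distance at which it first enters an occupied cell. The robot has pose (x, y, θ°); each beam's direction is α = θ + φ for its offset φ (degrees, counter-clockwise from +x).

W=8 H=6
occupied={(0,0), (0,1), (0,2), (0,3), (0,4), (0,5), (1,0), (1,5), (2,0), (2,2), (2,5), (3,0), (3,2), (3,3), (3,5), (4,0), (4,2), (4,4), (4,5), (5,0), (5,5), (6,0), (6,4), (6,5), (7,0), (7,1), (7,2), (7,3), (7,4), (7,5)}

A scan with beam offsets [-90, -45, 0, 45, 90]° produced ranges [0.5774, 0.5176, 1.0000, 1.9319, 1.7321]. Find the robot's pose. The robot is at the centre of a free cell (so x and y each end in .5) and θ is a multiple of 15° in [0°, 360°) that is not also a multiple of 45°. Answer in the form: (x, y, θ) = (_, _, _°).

(x, y, θ) = (1.5, 4.5, 240°)

Enumerate (i+0.5, j+0.5, θ) over the 18 free cells and 16 admissible headings. For each, cast all 5 beams and compare to the given ranges.
  (1.5, 2.5, 300°): beam 2 = 1.5529 ≠ 0.5176 ✗
  (4.5, 3.5, 210°): beam 3 = 0.5774 ≠ 1.0000 ✗
  (5.5, 1.5, 105°): beam 1 = 1.5529 ≠ 0.5774 ✗
  (5.5, 2.5, 60°): beam 1 = 1.7321 ≠ 0.5774 ✗
  (4.5, 1.5, 15°): beam 1 = 0.5176 ≠ 0.5774 ✗
  …
  (1.5, 4.5, 240°): r_1=0.5774, r_2=0.5176, r_3=1.0000, r_4=1.9319, r_5=1.7321 — all match ✓
Unique over the lattice → pose = (1.5, 4.5, 240°).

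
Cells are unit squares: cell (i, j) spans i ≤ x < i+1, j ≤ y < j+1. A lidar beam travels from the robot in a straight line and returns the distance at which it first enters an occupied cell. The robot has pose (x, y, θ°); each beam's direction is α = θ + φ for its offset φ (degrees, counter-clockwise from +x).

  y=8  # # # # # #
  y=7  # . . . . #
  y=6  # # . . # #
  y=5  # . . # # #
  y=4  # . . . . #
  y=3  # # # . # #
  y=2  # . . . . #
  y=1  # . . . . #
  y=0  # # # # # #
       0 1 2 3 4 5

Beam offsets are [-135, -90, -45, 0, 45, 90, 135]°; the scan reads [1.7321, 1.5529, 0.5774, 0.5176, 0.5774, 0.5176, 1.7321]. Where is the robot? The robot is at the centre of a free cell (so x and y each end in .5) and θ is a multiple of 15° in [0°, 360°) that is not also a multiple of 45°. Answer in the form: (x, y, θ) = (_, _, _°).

(x, y, θ) = (4.5, 2.5, 15°)

Candidates: 21 free-cell centres × 16 headings = 336 poses. Raycast each; keep the one whose scan matches to 4 dp.
  (2.5, 4.5, 150°): beam 1 = 1.9319 ≠ 1.7321 ✗
  (3.5, 4.5, 240°): beam 1 = 0.5176 ≠ 1.7321 ✗
  (4.5, 4.5, 210°): beam 1 = 0.5176 ≠ 1.7321 ✗
  (4.5, 2.5, 60°): beam 1 = 1.5529 ≠ 1.7321 ✗
  (3.5, 1.5, 195°): beam 2 = 1.9319 ≠ 1.5529 ✗
  …
  (4.5, 2.5, 15°): r_1=1.7321, r_2=1.5529, r_3=0.5774, r_4=0.5176, r_5=0.5774, r_6=0.5176, r_7=1.7321 — all match ✓
No second candidate reproduces the full scan.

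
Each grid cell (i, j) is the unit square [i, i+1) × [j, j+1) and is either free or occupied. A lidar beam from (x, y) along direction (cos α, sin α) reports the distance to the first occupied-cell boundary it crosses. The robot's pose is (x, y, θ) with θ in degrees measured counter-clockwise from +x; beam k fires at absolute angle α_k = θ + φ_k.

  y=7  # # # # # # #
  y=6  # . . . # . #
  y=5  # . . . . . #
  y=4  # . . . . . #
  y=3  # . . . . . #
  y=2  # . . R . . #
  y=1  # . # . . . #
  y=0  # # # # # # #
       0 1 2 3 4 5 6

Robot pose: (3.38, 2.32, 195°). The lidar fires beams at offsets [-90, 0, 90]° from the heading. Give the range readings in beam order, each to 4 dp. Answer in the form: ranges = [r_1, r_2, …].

beam 1: φ=-90°, α=105°
  d=(-0.2588,0.9659)  start (3,2)  tX=1.4682 tY=0.7040  stride 1/|dx|=3.8637 1/|dy|=1.0353
    cross y-line → (3,3), t=0.7040
    cross x-line → (2,3), t=1.4682
    cross y-line → (2,4), t=1.7393
    cross y-line → (2,5), t=2.7745
    cross y-line → (2,6), t=3.8098
    cross y-line → (2,7), t=4.8451 (wall)
  → r_1 = 4.8451
beam 2: φ=0°, α=195°
  d=(-0.9659,-0.2588)  start (3,2)  tX=0.3934 tY=1.2364  stride 1/|dx|=1.0353 1/|dy|=3.8637
    cross x-line → (2,2), t=0.3934
    cross y-line → (2,1), t=1.2364 (wall)
  → r_2 = 1.2364
beam 3: φ=90°, α=285°
  d=(0.2588,-0.9659)  start (3,2)  tX=2.3955 tY=0.3313  stride 1/|dx|=3.8637 1/|dy|=1.0353
    cross y-line → (3,1), t=0.3313
    cross y-line → (3,0), t=1.3666 (wall)
  → r_3 = 1.3666

ranges = [4.8451, 1.2364, 1.3666]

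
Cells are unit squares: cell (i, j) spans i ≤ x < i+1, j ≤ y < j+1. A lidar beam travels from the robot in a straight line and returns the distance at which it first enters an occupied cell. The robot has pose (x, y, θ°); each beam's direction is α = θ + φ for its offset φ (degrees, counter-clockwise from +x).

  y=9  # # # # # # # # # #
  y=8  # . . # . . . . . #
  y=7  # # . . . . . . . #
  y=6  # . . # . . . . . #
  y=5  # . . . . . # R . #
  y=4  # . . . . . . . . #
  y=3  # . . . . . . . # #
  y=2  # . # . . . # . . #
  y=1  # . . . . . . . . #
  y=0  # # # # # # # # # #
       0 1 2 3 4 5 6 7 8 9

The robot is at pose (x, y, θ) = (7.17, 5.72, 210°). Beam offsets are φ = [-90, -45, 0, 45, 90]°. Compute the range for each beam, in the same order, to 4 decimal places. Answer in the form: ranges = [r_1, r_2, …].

beam 1: φ=-90°, α=120°
  direction (-0.5000, 0.8660); cell (7,5); t to first gridline: x 0.3400, y 0.3233 (then +2.0000 / +1.1547)
    (7,6) via y @ 0.3233
    (6,6) via x @ 0.3400
    (6,7) via y @ 1.4780
    (5,7) via x @ 2.3400
    (5,8) via y @ 2.6327
    (5,9) via y @ 3.7874  # hit
  → r_1 = 3.7874
beam 2: φ=-45°, α=165°
  direction (-0.9659, 0.2588); cell (7,5); t to first gridline: x 0.1760, y 1.0818 (then +1.0353 / +3.8637)
    (6,5) via x @ 0.1760  # hit
  → r_2 = 0.1760
beam 3: φ=0°, α=210°
  direction (-0.8660, -0.5000); cell (7,5); t to first gridline: x 0.1963, y 1.4400 (then +1.1547 / +2.0000)
    (6,5) via x @ 0.1963  # hit
  → r_3 = 0.1963
beam 4: φ=45°, α=255°
  direction (-0.2588, -0.9659); cell (7,5); t to first gridline: x 0.6568, y 0.7454 (then +3.8637 / +1.0353)
    (6,5) via x @ 0.6568  # hit
  → r_4 = 0.6568
beam 5: φ=90°, α=300°
  direction (0.5000, -0.8660); cell (7,5); t to first gridline: x 1.6600, y 0.8314 (then +2.0000 / +1.1547)
    (7,4) via y @ 0.8314
    (8,4) via x @ 1.6600
    (8,3) via y @ 1.9861  # hit
  → r_5 = 1.9861

ranges = [3.7874, 0.1760, 0.1963, 0.6568, 1.9861]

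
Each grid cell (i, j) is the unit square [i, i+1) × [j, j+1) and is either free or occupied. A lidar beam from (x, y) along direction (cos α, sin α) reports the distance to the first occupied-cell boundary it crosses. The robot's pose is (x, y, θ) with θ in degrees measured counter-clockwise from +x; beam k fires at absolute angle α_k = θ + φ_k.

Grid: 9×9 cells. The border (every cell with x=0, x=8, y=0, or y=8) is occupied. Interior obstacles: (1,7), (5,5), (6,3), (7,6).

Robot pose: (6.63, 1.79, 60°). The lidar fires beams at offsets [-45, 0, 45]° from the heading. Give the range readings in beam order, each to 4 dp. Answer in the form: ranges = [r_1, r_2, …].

beam 1: φ=-45°, α=15°
  dir = (cos 15°, sin 15°) = (0.9659, 0.2588); from cell (6,1)
  next x-line at t=0.3831, next y-line at t=0.8114; Δt_x=1.0353, Δt_y=3.8637
    x: enter (7,1) at t=0.3831
    y: enter (7,2) at t=0.8114
    x: enter (8,2) at t=1.4183 ← occupied
  → r_1 = 1.4183
beam 2: φ=0°, α=60°
  dir = (cos 60°, sin 60°) = (0.5000, 0.8660); from cell (6,1)
  next x-line at t=0.7400, next y-line at t=0.2425; Δt_x=2.0000, Δt_y=1.1547
    y: enter (6,2) at t=0.2425
    x: enter (7,2) at t=0.7400
    y: enter (7,3) at t=1.3972
    y: enter (7,4) at t=2.5519
    x: enter (8,4) at t=2.7400 ← occupied
  → r_2 = 2.7400
beam 3: φ=45°, α=105°
  dir = (cos 105°, sin 105°) = (-0.2588, 0.9659); from cell (6,1)
  next x-line at t=2.4341, next y-line at t=0.2174; Δt_x=3.8637, Δt_y=1.0353
    y: enter (6,2) at t=0.2174
    y: enter (6,3) at t=1.2527 ← occupied
  → r_3 = 1.2527

ranges = [1.4183, 2.7400, 1.2527]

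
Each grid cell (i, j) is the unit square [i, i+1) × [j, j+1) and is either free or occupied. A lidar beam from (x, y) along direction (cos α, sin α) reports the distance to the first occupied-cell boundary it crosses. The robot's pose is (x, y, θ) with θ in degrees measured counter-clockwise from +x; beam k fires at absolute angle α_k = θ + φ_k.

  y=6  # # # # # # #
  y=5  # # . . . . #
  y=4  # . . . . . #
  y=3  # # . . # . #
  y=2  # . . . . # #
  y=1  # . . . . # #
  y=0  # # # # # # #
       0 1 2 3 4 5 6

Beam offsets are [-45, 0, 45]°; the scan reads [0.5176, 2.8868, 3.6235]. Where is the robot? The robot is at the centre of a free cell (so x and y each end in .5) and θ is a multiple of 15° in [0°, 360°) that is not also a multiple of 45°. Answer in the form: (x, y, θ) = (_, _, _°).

The pose lattice has 20·16 = 320 candidates. Test each by forward raycasting.
  (5.5, 4.5, 345°): beam 1 = 1.0000 ≠ 0.5176 ✗
  (3.5, 3.5, 75°): beam 1 = 0.5774 ≠ 0.5176 ✗
  (2.5, 2.5, 30°): beam 1 = 2.5882 ≠ 0.5176 ✗
  …
  (4.5, 2.5, 150°): r_1=0.5176, r_2=2.8868, r_3=3.6235 — all match ✓
No second candidate reproduces the full scan.

(x, y, θ) = (4.5, 2.5, 150°)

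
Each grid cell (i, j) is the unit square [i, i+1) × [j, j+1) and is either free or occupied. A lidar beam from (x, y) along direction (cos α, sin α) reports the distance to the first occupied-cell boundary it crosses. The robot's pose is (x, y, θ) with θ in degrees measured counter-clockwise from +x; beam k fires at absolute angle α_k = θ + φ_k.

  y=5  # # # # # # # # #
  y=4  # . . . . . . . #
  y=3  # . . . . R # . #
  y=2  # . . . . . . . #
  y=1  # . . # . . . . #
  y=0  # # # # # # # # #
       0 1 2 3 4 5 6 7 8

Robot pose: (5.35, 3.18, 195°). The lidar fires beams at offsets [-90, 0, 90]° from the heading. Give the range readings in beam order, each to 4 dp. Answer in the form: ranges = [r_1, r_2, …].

beam 1: φ=-90°, α=105°
  d=(-0.2588,0.9659)  start (5,3)  tX=1.3523 tY=0.8489  stride 1/|dx|=3.8637 1/|dy|=1.0353
    cross y-line → (5,4), t=0.8489
    cross x-line → (4,4), t=1.3523
    cross y-line → (4,5), t=1.8842 (wall)
  → r_1 = 1.8842
beam 2: φ=0°, α=195°
  d=(-0.9659,-0.2588)  start (5,3)  tX=0.3623 tY=0.6955  stride 1/|dx|=1.0353 1/|dy|=3.8637
    cross x-line → (4,3), t=0.3623
    cross y-line → (4,2), t=0.6955
    cross x-line → (3,2), t=1.3976
    cross x-line → (2,2), t=2.4329
    cross x-line → (1,2), t=3.4682
    cross x-line → (0,2), t=4.5035 (wall)
  → r_2 = 4.5035
beam 3: φ=90°, α=285°
  d=(0.2588,-0.9659)  start (5,3)  tX=2.5114 tY=0.1863  stride 1/|dx|=3.8637 1/|dy|=1.0353
    cross y-line → (5,2), t=0.1863
    cross y-line → (5,1), t=1.2216
    cross y-line → (5,0), t=2.2569 (wall)
  → r_3 = 2.2569

ranges = [1.8842, 4.5035, 2.2569]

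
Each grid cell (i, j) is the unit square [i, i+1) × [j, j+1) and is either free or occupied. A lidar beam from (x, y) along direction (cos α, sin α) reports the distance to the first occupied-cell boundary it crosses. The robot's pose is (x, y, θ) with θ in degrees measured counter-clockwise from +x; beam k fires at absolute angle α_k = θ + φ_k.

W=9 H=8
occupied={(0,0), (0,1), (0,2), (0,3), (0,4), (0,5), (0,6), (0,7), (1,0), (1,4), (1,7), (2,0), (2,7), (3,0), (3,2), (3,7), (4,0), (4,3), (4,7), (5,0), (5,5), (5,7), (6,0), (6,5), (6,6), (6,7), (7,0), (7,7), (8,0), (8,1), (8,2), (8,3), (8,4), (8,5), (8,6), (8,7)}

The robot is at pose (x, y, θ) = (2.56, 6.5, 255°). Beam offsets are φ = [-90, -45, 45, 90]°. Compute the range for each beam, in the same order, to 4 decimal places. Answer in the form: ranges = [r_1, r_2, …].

ranges = [1.6150, 1.8013, 2.8868, 2.5261]

beam 1: φ=-90°, α=165°
  cosα=-0.9659 sinα=0.2588 | (2,6) | tMaxX 0.5798 tMaxY 1.9319 | tΔX 1.0353 tΔY 3.8637
    t=0.5798 [x] (1,6)
    t=1.6150 [x] (0,6) — stop
  → r_1 = 1.6150
beam 2: φ=-45°, α=210°
  cosα=-0.8660 sinα=-0.5000 | (2,6) | tMaxX 0.6466 tMaxY 1.0000 | tΔX 1.1547 tΔY 2.0000
    t=0.6466 [x] (1,6)
    t=1.0000 [y] (1,5)
    t=1.8013 [x] (0,5) — stop
  → r_2 = 1.8013
beam 3: φ=45°, α=300°
  cosα=0.5000 sinα=-0.8660 | (2,6) | tMaxX 0.8800 tMaxY 0.5774 | tΔX 2.0000 tΔY 1.1547
    t=0.5774 [y] (2,5)
    t=0.8800 [x] (3,5)
    t=1.7321 [y] (3,4)
    t=2.8800 [x] (4,4)
    t=2.8868 [y] (4,3) — stop
  → r_3 = 2.8868
beam 4: φ=90°, α=345°
  cosα=0.9659 sinα=-0.2588 | (2,6) | tMaxX 0.4555 tMaxY 1.9319 | tΔX 1.0353 tΔY 3.8637
    t=0.4555 [x] (3,6)
    t=1.4908 [x] (4,6)
    t=1.9319 [y] (4,5)
    t=2.5261 [x] (5,5) — stop
  → r_4 = 2.5261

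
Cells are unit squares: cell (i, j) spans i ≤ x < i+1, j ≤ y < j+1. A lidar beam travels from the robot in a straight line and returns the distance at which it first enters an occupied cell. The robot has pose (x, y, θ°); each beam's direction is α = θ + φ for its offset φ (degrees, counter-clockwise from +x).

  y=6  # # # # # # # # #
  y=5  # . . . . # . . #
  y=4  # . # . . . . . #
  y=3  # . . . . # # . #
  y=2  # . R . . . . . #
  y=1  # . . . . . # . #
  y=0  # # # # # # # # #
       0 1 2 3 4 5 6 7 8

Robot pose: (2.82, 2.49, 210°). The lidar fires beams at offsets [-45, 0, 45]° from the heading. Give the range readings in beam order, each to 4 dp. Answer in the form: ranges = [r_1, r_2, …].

ranges = [1.8842, 2.1016, 1.5426]

beam 1: φ=-45°, α=165°
  cosα=-0.9659 sinα=0.2588 | (2,2) | tMaxX 0.8489 tMaxY 1.9705 | tΔX 1.0353 tΔY 3.8637
    t=0.8489 [x] (1,2)
    t=1.8842 [x] (0,2) — stop
  → r_1 = 1.8842
beam 2: φ=0°, α=210°
  cosα=-0.8660 sinα=-0.5000 | (2,2) | tMaxX 0.9469 tMaxY 0.9800 | tΔX 1.1547 tΔY 2.0000
    t=0.9469 [x] (1,2)
    t=0.9800 [y] (1,1)
    t=2.1016 [x] (0,1) — stop
  → r_2 = 2.1016
beam 3: φ=45°, α=255°
  cosα=-0.2588 sinα=-0.9659 | (2,2) | tMaxX 3.1682 tMaxY 0.5073 | tΔX 3.8637 tΔY 1.0353
    t=0.5073 [y] (2,1)
    t=1.5426 [y] (2,0) — stop
  → r_3 = 1.5426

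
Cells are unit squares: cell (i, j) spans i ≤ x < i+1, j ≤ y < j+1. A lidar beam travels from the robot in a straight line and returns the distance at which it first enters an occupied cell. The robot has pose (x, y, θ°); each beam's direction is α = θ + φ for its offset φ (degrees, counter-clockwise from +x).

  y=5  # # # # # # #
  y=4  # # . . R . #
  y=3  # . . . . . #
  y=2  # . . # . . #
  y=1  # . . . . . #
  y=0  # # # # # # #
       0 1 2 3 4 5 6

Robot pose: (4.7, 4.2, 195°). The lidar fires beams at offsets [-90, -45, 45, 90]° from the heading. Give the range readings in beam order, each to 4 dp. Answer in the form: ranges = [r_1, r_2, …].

ranges = [0.8282, 1.6000, 1.4000, 3.3129]

beam 1: φ=-90°, α=105°
  direction (-0.2588, 0.9659); cell (4,4); t to first gridline: x 2.7046, y 0.8282 (then +3.8637 / +1.0353)
    (4,5) via y @ 0.8282  # hit
  → r_1 = 0.8282
beam 2: φ=-45°, α=150°
  direction (-0.8660, 0.5000); cell (4,4); t to first gridline: x 0.8083, y 1.6000 (then +1.1547 / +2.0000)
    (3,4) via x @ 0.8083
    (3,5) via y @ 1.6000  # hit
  → r_2 = 1.6000
beam 3: φ=45°, α=240°
  direction (-0.5000, -0.8660); cell (4,4); t to first gridline: x 1.4000, y 0.2309 (then +2.0000 / +1.1547)
    (4,3) via y @ 0.2309
    (4,2) via y @ 1.3856
    (3,2) via x @ 1.4000  # hit
  → r_3 = 1.4000
beam 4: φ=90°, α=285°
  direction (0.2588, -0.9659); cell (4,4); t to first gridline: x 1.1591, y 0.2071 (then +3.8637 / +1.0353)
    (4,3) via y @ 0.2071
    (5,3) via x @ 1.1591
    (5,2) via y @ 1.2423
    (5,1) via y @ 2.2776
    (5,0) via y @ 3.3129  # hit
  → r_4 = 3.3129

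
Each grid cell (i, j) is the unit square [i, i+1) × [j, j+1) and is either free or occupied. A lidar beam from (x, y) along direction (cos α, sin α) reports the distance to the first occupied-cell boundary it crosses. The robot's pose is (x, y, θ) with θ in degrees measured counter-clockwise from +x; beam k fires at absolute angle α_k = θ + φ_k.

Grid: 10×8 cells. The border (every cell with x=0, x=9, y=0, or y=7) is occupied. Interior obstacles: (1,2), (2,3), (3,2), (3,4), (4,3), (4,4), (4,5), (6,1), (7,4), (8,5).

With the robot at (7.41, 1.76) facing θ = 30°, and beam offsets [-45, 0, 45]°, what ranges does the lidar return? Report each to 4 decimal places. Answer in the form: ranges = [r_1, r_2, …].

beam 1: φ=-45°, α=345°
  dir = (cos 345°, sin 345°) = (0.9659, -0.2588); from cell (7,1)
  next x-line at t=0.6108, next y-line at t=2.9364; Δt_x=1.0353, Δt_y=3.8637
    x: enter (8,1) at t=0.6108
    x: enter (9,1) at t=1.6461 ← occupied
  → r_1 = 1.6461
beam 2: φ=0°, α=30°
  dir = (cos 30°, sin 30°) = (0.8660, 0.5000); from cell (7,1)
  next x-line at t=0.6813, next y-line at t=0.4800; Δt_x=1.1547, Δt_y=2.0000
    y: enter (7,2) at t=0.4800
    x: enter (8,2) at t=0.6813
    x: enter (9,2) at t=1.8360 ← occupied
  → r_2 = 1.8360
beam 3: φ=45°, α=75°
  dir = (cos 75°, sin 75°) = (0.2588, 0.9659); from cell (7,1)
  next x-line at t=2.2796, next y-line at t=0.2485; Δt_x=3.8637, Δt_y=1.0353
    y: enter (7,2) at t=0.2485
    y: enter (7,3) at t=1.2837
    x: enter (8,3) at t=2.2796
    y: enter (8,4) at t=2.3190
    y: enter (8,5) at t=3.3543 ← occupied
  → r_3 = 3.3543

ranges = [1.6461, 1.8360, 3.3543]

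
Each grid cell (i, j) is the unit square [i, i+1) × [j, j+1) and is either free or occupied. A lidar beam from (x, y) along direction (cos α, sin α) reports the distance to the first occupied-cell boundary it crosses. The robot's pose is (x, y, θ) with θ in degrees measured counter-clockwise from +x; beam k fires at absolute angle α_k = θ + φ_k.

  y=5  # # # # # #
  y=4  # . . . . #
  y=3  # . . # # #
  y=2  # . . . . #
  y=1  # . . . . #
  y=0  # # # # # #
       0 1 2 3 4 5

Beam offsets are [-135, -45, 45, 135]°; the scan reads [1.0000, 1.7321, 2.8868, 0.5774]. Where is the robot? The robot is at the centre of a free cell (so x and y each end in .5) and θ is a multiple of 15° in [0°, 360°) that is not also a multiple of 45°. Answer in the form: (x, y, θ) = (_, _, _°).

The pose lattice has 14·16 = 224 candidates. Test each by forward raycasting.
  (1.5, 2.5, 60°): beam 1 = 1.5529 ≠ 1.0000 ✗
  (2.5, 4.5, 210°): beam 1 = 0.5176 ≠ 1.0000 ✗
  (1.5, 1.5, 30°): beam 1 = 0.5176 ≠ 1.0000 ✗
  (1.5, 4.5, 120°): beam 1 = 1.9319 ≠ 1.0000 ✗
  (3.5, 4.5, 345°): beam 1 = 2.8868 ≠ 1.0000 ✗
  …
  (3.5, 1.5, 105°): r_1=1.0000, r_2=1.7321, r_3=2.8868, r_4=0.5774 — all match ✓
No second candidate reproduces the full scan.

(x, y, θ) = (3.5, 1.5, 105°)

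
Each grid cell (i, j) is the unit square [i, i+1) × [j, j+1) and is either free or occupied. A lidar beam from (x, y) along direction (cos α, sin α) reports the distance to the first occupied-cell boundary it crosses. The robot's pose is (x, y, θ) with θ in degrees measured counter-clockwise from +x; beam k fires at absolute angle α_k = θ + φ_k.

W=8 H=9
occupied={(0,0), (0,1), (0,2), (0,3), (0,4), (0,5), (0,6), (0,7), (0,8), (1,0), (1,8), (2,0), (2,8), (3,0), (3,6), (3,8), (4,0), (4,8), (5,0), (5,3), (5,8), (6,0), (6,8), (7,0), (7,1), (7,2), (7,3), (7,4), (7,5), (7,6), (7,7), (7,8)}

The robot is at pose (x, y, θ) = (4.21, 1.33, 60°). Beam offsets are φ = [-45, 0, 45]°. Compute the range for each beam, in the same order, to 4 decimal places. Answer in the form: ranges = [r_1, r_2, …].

ranges = [2.8884, 1.9283, 6.9053]

beam 1: φ=-45°, α=15°
  dir = (cos 15°, sin 15°) = (0.9659, 0.2588); from cell (4,1)
  next x-line at t=0.8179, next y-line at t=2.5887; Δt_x=1.0353, Δt_y=3.8637
    x: enter (5,1) at t=0.8179
    x: enter (6,1) at t=1.8531
    y: enter (6,2) at t=2.5887
    x: enter (7,2) at t=2.8884 ← occupied
  → r_1 = 2.8884
beam 2: φ=0°, α=60°
  dir = (cos 60°, sin 60°) = (0.5000, 0.8660); from cell (4,1)
  next x-line at t=1.5800, next y-line at t=0.7736; Δt_x=2.0000, Δt_y=1.1547
    y: enter (4,2) at t=0.7736
    x: enter (5,2) at t=1.5800
    y: enter (5,3) at t=1.9283 ← occupied
  → r_2 = 1.9283
beam 3: φ=45°, α=105°
  dir = (cos 105°, sin 105°) = (-0.2588, 0.9659); from cell (4,1)
  next x-line at t=0.8114, next y-line at t=0.6936; Δt_x=3.8637, Δt_y=1.0353
    y: enter (4,2) at t=0.6936
    x: enter (3,2) at t=0.8114
    y: enter (3,3) at t=1.7289
    y: enter (3,4) at t=2.7642
    y: enter (3,5) at t=3.7995
    x: enter (2,5) at t=4.6751
    y: enter (2,6) at t=4.8347
    y: enter (2,7) at t=5.8700
    y: enter (2,8) at t=6.9053 ← occupied
  → r_3 = 6.9053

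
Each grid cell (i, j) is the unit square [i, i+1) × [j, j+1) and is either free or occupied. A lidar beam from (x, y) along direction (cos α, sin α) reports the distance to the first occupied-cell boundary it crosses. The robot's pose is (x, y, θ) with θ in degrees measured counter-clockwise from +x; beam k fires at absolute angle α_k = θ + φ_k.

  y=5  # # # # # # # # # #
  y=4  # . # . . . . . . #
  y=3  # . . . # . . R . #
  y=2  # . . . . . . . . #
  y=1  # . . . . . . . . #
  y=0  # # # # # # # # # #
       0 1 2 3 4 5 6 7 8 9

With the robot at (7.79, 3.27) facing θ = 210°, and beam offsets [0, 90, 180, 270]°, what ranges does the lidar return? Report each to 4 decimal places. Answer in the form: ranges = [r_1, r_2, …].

ranges = [4.5400, 2.4200, 1.3972, 1.9976]

beam 1: φ=0°, α=210°
  dir = (cos 210°, sin 210°) = (-0.8660, -0.5000); from cell (7,3)
  next x-line at t=0.9122, next y-line at t=0.5400; Δt_x=1.1547, Δt_y=2.0000
    y: enter (7,2) at t=0.5400
    x: enter (6,2) at t=0.9122
    x: enter (5,2) at t=2.0669
    y: enter (5,1) at t=2.5400
    x: enter (4,1) at t=3.2216
    x: enter (3,1) at t=4.3763
    y: enter (3,0) at t=4.5400 ← occupied
  → r_1 = 4.5400
beam 2: φ=90°, α=300°
  dir = (cos 300°, sin 300°) = (0.5000, -0.8660); from cell (7,3)
  next x-line at t=0.4200, next y-line at t=0.3118; Δt_x=2.0000, Δt_y=1.1547
    y: enter (7,2) at t=0.3118
    x: enter (8,2) at t=0.4200
    y: enter (8,1) at t=1.4665
    x: enter (9,1) at t=2.4200 ← occupied
  → r_2 = 2.4200
beam 3: φ=180°, α=30°
  dir = (cos 30°, sin 30°) = (0.8660, 0.5000); from cell (7,3)
  next x-line at t=0.2425, next y-line at t=1.4600; Δt_x=1.1547, Δt_y=2.0000
    x: enter (8,3) at t=0.2425
    x: enter (9,3) at t=1.3972 ← occupied
  → r_3 = 1.3972
beam 4: φ=270°, α=120°
  dir = (cos 120°, sin 120°) = (-0.5000, 0.8660); from cell (7,3)
  next x-line at t=1.5800, next y-line at t=0.8429; Δt_x=2.0000, Δt_y=1.1547
    y: enter (7,4) at t=0.8429
    x: enter (6,4) at t=1.5800
    y: enter (6,5) at t=1.9976 ← occupied
  → r_4 = 1.9976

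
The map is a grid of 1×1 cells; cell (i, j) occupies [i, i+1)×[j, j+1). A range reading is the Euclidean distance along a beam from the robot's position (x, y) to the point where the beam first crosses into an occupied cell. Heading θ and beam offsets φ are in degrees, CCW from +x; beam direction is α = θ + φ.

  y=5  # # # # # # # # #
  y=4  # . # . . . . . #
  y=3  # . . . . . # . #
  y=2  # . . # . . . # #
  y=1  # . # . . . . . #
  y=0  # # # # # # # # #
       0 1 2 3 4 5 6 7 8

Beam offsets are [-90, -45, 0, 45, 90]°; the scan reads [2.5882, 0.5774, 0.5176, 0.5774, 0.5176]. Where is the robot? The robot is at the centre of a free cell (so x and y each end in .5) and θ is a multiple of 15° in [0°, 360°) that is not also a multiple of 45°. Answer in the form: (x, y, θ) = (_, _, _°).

(x, y, θ) = (1.5, 4.5, 15°)

Candidates: 23 free-cell centres × 16 headings = 368 poses. Raycast each; keep the one whose scan matches to 4 dp.
  (1.5, 1.5, 105°): beam 1 = 0.5176 ≠ 2.5882 ✗
  (7.5, 1.5, 120°): beam 1 = 0.5774 ≠ 2.5882 ✗
  (5.5, 3.5, 15°): beam 4 = 1.7321 ≠ 0.5774 ✗
  …
  (1.5, 4.5, 15°): r_1=2.5882, r_2=0.5774, r_3=0.5176, r_4=0.5774, r_5=0.5176 — all match ✓
Only this pose fits every beam.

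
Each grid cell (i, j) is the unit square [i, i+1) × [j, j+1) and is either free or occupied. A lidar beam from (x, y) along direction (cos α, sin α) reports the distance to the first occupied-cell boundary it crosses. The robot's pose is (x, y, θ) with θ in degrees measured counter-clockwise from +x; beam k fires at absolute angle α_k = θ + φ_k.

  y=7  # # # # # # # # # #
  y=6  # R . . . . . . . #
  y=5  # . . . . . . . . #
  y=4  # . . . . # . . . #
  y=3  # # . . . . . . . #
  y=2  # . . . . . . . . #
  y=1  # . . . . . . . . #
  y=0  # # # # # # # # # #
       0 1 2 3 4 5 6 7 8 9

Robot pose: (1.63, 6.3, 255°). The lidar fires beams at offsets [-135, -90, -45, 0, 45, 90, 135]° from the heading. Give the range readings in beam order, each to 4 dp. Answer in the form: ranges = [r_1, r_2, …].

beam 1: φ=-135°, α=120°
  direction (-0.5000, 0.8660); cell (1,6); t to first gridline: x 1.2600, y 0.8083 (then +2.0000 / +1.1547)
    (1,7) via y @ 0.8083  # hit
  → r_1 = 0.8083
beam 2: φ=-90°, α=165°
  direction (-0.9659, 0.2588); cell (1,6); t to first gridline: x 0.6522, y 2.7046 (then +1.0353 / +3.8637)
    (0,6) via x @ 0.6522  # hit
  → r_2 = 0.6522
beam 3: φ=-45°, α=210°
  direction (-0.8660, -0.5000); cell (1,6); t to first gridline: x 0.7275, y 0.6000 (then +1.1547 / +2.0000)
    (1,5) via y @ 0.6000
    (0,5) via x @ 0.7275  # hit
  → r_3 = 0.7275
beam 4: φ=0°, α=255°
  direction (-0.2588, -0.9659); cell (1,6); t to first gridline: x 2.4341, y 0.3106 (then +3.8637 / +1.0353)
    (1,5) via y @ 0.3106
    (1,4) via y @ 1.3459
    (1,3) via y @ 2.3811  # hit
  → r_4 = 2.3811
beam 5: φ=45°, α=300°
  direction (0.5000, -0.8660); cell (1,6); t to first gridline: x 0.7400, y 0.3464 (then +2.0000 / +1.1547)
    (1,5) via y @ 0.3464
    (2,5) via x @ 0.7400
    (2,4) via y @ 1.5011
    (2,3) via y @ 2.6558
    (3,3) via x @ 2.7400
    (3,2) via y @ 3.8105
    (4,2) via x @ 4.7400
    (4,1) via y @ 4.9652
    (4,0) via y @ 6.1199  # hit
  → r_5 = 6.1199
beam 6: φ=90°, α=345°
  direction (0.9659, -0.2588); cell (1,6); t to first gridline: x 0.3831, y 1.1591 (then +1.0353 / +3.8637)
    (2,6) via x @ 0.3831
    (2,5) via y @ 1.1591
    (3,5) via x @ 1.4183
    (4,5) via x @ 2.4536
    (5,5) via x @ 3.4889
    (6,5) via x @ 4.5242
    (6,4) via y @ 5.0228
    (7,4) via x @ 5.5594
    (8,4) via x @ 6.5947
    (9,4) via x @ 7.6300  # hit
  → r_6 = 7.6300
beam 7: φ=135°, α=30°
  direction (0.8660, 0.5000); cell (1,6); t to first gridline: x 0.4272, y 1.4000 (then +1.1547 / +2.0000)
    (2,6) via x @ 0.4272
    (2,7) via y @ 1.4000  # hit
  → r_7 = 1.4000

ranges = [0.8083, 0.6522, 0.7275, 2.3811, 6.1199, 7.6300, 1.4000]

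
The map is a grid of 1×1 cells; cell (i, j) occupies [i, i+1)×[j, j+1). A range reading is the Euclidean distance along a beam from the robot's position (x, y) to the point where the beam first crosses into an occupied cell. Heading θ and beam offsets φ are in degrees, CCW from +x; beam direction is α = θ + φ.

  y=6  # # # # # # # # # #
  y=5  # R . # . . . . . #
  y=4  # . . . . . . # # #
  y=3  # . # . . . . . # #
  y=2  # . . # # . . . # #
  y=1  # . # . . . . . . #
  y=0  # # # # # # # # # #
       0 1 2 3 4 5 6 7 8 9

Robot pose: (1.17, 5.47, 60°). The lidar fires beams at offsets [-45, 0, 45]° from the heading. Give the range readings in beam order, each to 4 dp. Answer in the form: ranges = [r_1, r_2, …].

ranges = [1.8946, 0.6120, 0.5487]

beam 1: φ=-45°, α=15°
  d=(0.9659,0.2588)  start (1,5)  tX=0.8593 tY=2.0478  stride 1/|dx|=1.0353 1/|dy|=3.8637
    cross x-line → (2,5), t=0.8593
    cross x-line → (3,5), t=1.8946 (wall)
  → r_1 = 1.8946
beam 2: φ=0°, α=60°
  d=(0.5000,0.8660)  start (1,5)  tX=1.6600 tY=0.6120  stride 1/|dx|=2.0000 1/|dy|=1.1547
    cross y-line → (1,6), t=0.6120 (wall)
  → r_2 = 0.6120
beam 3: φ=45°, α=105°
  d=(-0.2588,0.9659)  start (1,5)  tX=0.6568 tY=0.5487  stride 1/|dx|=3.8637 1/|dy|=1.0353
    cross y-line → (1,6), t=0.5487 (wall)
  → r_3 = 0.5487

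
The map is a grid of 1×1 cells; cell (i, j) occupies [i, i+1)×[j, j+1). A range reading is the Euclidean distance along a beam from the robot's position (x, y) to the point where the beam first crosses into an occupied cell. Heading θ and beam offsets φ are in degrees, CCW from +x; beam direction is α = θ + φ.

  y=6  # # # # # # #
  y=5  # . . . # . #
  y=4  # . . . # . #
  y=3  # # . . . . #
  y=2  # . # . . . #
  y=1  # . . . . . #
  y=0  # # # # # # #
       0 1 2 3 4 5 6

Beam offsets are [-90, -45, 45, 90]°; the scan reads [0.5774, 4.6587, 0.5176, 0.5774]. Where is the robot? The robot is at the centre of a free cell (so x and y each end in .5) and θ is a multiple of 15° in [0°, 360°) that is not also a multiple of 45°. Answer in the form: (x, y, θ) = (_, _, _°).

Enumerate (i+0.5, j+0.5, θ) over the 21 free cells and 16 admissible headings. For each, cast all 4 beams and compare to the given ranges.
  (4.5, 3.5, 150°): beam 2 = 0.5176 ≠ 4.6587 ✗
  (2.5, 3.5, 255°): beam 1 = 0.5176 ≠ 0.5774 ✗
  (1.5, 4.5, 150°): beam 1 = 1.7321 ≠ 0.5774 ✗
  (5.5, 1.5, 285°): beam 1 = 1.9319 ≠ 0.5774 ✗
  (1.5, 4.5, 165°): beam 1 = 1.5529 ≠ 0.5774 ✗
  …
  (5.5, 5.5, 300°): r_1=0.5774, r_2=4.6587, r_3=0.5176, r_4=0.5774 — all match ✓
Unique over the lattice → pose = (5.5, 5.5, 300°).

(x, y, θ) = (5.5, 5.5, 300°)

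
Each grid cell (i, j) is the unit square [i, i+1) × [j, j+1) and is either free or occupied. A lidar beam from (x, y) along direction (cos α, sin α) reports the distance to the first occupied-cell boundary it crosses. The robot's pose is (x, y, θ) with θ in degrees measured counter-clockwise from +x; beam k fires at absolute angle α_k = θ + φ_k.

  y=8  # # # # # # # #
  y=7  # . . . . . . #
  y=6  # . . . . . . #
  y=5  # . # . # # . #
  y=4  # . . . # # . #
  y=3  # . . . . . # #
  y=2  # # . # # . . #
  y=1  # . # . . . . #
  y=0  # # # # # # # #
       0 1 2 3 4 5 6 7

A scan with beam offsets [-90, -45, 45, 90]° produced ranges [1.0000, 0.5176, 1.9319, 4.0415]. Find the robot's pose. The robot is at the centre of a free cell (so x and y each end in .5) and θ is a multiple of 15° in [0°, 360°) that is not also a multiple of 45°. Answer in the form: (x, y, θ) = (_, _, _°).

(x, y, θ) = (4.5, 7.5, 120°)

Candidates: 32 free-cell centres × 16 headings = 512 poses. Raycast each; keep the one whose scan matches to 4 dp.
  (6.5, 4.5, 105°): beam 1 = 0.5176 ≠ 1.0000 ✗
  (6.5, 1.5, 255°): beam 1 = 1.9319 ≠ 1.0000 ✗
  (3.5, 1.5, 15°): beam 1 = 0.5176 ≠ 1.0000 ✗
  (4.5, 6.5, 255°): beam 1 = 3.6235 ≠ 1.0000 ✗
  …
  (4.5, 7.5, 120°): r_1=1.0000, r_2=0.5176, r_3=1.9319, r_4=4.0415 — all match ✓
No second candidate reproduces the full scan.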